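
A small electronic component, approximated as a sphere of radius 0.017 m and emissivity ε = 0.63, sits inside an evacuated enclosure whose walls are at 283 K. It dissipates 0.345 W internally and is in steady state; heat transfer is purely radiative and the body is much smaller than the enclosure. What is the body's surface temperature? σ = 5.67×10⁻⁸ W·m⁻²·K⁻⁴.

T ≈ 309 K

For a small grey body in a large enclosure, net radiated power = εσA(T⁴ − T_w⁴).
Steady state: P = εσA(T⁴ − T_w⁴) with A = 4πr² = 0.003632 m².
T⁴ = P/(εσA) + T_w⁴ = 0.345/(0.63·5.67×10⁻⁸·0.003632) + (283)⁴
    = 2.659×10⁹ + 6.414×10⁹ = 9.074×10⁹ K⁴.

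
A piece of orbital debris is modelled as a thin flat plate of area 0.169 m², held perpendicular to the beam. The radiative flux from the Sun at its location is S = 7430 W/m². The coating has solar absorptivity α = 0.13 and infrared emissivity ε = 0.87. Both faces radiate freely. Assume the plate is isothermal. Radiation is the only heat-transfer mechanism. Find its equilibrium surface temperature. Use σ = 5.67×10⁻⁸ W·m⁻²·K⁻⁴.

At equilibrium, absorbed power = emitted power.
Absorbing cross-section = A = 0.1690 m²; emitting surface = 2A = 0.3380 m² (ratio 2).
αS·A_cross = εσ·A_surf·T⁴  ⇒  T⁴ = αS/(ε·2σ).
T⁴ = 0.130·7430/(0.87·2·5.67×10⁻⁸) = 9.790×10⁹ K⁴.
T = (9.790×10⁹)^(1/4).

T ≈ 315 K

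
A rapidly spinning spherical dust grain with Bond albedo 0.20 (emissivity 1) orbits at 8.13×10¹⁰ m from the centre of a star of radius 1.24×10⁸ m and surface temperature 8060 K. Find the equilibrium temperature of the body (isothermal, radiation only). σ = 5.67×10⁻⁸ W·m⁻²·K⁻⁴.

T ≈ 211 K

The star's surface emits σT_*⁴; at distance d the flux is S = σT_*⁴(R_*/d)².
S = 5.67×10⁻⁸·(8060)⁴·(1.24×10⁸/8.13×10¹⁰)² = 556.7 W/m².
For an isothermal sphere T⁴ = (1−a)S/(4σ) = 1.964×10⁹ K⁴.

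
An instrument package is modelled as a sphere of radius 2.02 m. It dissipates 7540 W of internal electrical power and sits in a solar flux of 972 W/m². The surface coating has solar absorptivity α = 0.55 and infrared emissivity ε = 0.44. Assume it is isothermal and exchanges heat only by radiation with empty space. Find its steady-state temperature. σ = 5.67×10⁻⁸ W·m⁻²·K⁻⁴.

At steady state, absorbed solar power + internal power = radiated power.
Absorbed: α·S·A_cross = 0.55·972·12.82 = 6853 W (cross-section πr²).
Total input = 6853 + 7540 = 14390 W.
Radiated: εσ·A_surf·T⁴ with A_surf = 4πr² = 51.28 m².
T⁴ = 14390/(0.44·5.67×10⁻⁸·51.28) = 1.125×10¹⁰ K⁴.

T ≈ 326 K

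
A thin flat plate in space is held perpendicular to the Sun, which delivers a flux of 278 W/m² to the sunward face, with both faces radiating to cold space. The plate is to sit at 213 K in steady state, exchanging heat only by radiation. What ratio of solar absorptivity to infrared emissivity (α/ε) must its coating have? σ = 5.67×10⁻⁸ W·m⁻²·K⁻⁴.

α/ε ≈ 0.840

Balance: αS·A = εσ·2A·T⁴ ⇒ α/ε = 2σT⁴/S.
α/ε = 2·5.67×10⁻⁸·(213)⁴/278 = 2·5.67×10⁻⁸·2.058×10⁹/278.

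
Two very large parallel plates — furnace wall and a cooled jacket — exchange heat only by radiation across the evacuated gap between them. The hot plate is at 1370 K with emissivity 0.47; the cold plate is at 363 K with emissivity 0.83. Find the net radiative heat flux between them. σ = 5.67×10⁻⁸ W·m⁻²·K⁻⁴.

For two infinite grey parallel plates, q = σ(T₁⁴ − T₂⁴)/(1/ε₁ + 1/ε₂ − 1).
T₁⁴ − T₂⁴ = 3.523×10¹² − 1.736×10¹⁰ = 3.505×10¹² K⁴.
1/ε₁ + 1/ε₂ − 1 = 2.128 + 1.205 − 1 = 2.332.
q = 5.67×10⁻⁸ × 3.505×10¹² / 2.332.

q ≈ 85200 W/m²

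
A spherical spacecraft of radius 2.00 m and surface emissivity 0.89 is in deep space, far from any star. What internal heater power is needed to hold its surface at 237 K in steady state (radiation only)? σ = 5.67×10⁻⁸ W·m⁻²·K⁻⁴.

P ≈ 8000 W

P = εσ·4πr²·T⁴.
4πr² = 50.27 m²; T⁴ = 3.155×10⁹ K⁴.
P = 0.89·5.67×10⁻⁸·50.27·3.155×10⁹.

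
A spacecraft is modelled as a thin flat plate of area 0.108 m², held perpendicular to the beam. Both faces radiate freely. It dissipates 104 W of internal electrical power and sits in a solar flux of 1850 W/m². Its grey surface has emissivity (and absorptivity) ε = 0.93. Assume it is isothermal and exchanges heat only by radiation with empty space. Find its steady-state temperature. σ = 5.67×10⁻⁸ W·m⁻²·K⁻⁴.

At steady state, absorbed solar power + internal power = radiated power.
Absorbed: α·S·A_cross = 0.93·1850·0.1080 = 185.8 W (cross-section A).
Total input = 185.8 + 104 = 289.8 W.
Radiated: εσ·A_surf·T⁴ with A_surf = 2A = 0.2160 m².
T⁴ = 289.8/(0.93·5.67×10⁻⁸·0.2160) = 2.544×10¹⁰ K⁴.

T ≈ 399 K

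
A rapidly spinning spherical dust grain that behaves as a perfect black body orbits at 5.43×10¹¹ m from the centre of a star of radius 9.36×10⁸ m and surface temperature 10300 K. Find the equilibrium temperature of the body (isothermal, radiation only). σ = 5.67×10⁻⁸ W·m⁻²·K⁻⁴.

T ≈ 302 K

The star's surface emits σT_*⁴; at distance d the flux is S = σT_*⁴(R_*/d)².
S = 5.67×10⁻⁸·(10300)⁴·(9.36×10⁸/5.43×10¹¹)² = 1896 W/m².
For an isothermal sphere T⁴ = (1−a)S/(4σ) = 8.361×10⁹ K⁴.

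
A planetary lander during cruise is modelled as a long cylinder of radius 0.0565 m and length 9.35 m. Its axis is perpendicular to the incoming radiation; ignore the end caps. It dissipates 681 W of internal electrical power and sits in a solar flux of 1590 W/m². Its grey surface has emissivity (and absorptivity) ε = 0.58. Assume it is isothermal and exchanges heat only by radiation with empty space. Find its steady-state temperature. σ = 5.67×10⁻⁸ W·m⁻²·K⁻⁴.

At steady state, absorbed solar power + internal power = radiated power.
Absorbed: α·S·A_cross = 0.58·1590·1.057 = 974.4 W (cross-section 2rL).
Total input = 974.4 + 681 = 1655 W.
Radiated: εσ·A_surf·T⁴ with A_surf = 2πrL = 3.319 m².
T⁴ = 1655/(0.58·5.67×10⁻⁸·3.319) = 1.516×10¹⁰ K⁴.

T ≈ 351 K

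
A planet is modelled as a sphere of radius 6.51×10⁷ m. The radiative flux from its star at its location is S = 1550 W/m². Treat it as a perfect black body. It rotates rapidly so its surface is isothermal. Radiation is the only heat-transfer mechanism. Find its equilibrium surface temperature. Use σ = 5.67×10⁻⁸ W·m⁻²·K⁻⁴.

T ≈ 288 K

At equilibrium, absorbed power = emitted power.
Absorbing cross-section = πr² = 1.331×10¹⁶ m²; emitting surface = 4πr² = 5.326×10¹⁶ m² (ratio 4).
S·A_cross = εσ·A_surf·T⁴  ⇒  T⁴ = S/(4σ).
T⁴ = 1.00·1550/(4·5.67×10⁻⁸) = 6.834×10⁹ K⁴.
T = (6.834×10⁹)^(1/4).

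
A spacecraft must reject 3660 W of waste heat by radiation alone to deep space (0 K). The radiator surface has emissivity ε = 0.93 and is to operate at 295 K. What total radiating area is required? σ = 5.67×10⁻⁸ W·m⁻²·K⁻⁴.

P = εσA T⁴ ⇒ A = P/(εσT⁴).
T⁴ = 7.573×10⁹ K⁴.
A = 3660/(0.93 × 5.67×10⁻⁸ × 7.573×10⁹).

A ≈ 9.16 m²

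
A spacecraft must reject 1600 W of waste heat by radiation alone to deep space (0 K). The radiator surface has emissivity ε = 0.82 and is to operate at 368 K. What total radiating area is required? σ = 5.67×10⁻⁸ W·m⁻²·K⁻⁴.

P = εσA T⁴ ⇒ A = P/(εσT⁴).
T⁴ = 1.834×10¹⁰ K⁴.
A = 1600/(0.82 × 5.67×10⁻⁸ × 1.834×10¹⁰).

A ≈ 1.88 m²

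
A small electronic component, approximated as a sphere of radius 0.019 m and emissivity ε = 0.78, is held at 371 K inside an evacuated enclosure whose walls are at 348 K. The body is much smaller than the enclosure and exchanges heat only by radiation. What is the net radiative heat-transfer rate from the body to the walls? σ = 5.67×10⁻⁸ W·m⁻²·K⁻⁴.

P_net ≈ 0.858 W

For a small grey body in a large enclosure: P_net = εσA(T_body⁴ − T_wall⁴).
A = 4πr² = 0.004536 m²; T_body⁴ − T_wall⁴ = 1.895×10¹⁰ − 1.467×10¹⁰ = 4.279×10⁹ K⁴.
|P_net| = 0.78·5.67×10⁻⁸·0.004536·4.279×10⁹.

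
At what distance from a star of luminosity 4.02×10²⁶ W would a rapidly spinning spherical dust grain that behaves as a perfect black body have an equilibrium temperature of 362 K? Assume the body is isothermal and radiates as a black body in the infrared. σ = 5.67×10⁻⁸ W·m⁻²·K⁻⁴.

d ≈ 9.06×10¹⁰ m

For an isothermal black-emitting sphere, (1−a)S·πr² = σ·4πr²·T⁴ ⇒ S = 4σT⁴/(1−a).
S = 4·5.67×10⁻⁸·(362)⁴/1.00 = 3895 W/m².
Flux falls as S = L/(4πd²), so d = √(L/(4πS)) = √(4.02×10²⁶/(4π·3895)).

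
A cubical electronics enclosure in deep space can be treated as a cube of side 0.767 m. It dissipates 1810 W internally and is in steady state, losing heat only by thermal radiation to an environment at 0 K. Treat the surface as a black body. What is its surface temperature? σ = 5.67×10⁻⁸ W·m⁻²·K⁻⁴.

Steady state: internal power = radiated power, P = εσA T⁴.
Radiating area A = 6L² = 3.530 m².
T⁴ = P/(εσA) = 1810/(1.0·5.67×10⁻⁸·3.530) = 9.044×10⁹ K⁴.
T = (9.044×10⁹)^(1/4).

T ≈ 308 K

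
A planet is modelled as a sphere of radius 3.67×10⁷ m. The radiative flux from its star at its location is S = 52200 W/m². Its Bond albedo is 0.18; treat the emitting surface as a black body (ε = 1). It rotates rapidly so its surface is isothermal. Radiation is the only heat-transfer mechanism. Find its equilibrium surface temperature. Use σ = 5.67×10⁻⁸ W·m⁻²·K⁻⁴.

At equilibrium, absorbed power = emitted power.
Absorbing cross-section = πr² = 4.231×10¹⁵ m²; emitting surface = 4πr² = 1.693×10¹⁶ m² (ratio 4).
(1−a)S·A_cross = εσ·A_surf·T⁴  ⇒  T⁴ = (1−a)S/(4σ).
T⁴ = 0.820·52200/(4·5.67×10⁻⁸) = 1.887×10¹¹ K⁴.
T = (1.887×10¹¹)^(1/4).

T ≈ 659 K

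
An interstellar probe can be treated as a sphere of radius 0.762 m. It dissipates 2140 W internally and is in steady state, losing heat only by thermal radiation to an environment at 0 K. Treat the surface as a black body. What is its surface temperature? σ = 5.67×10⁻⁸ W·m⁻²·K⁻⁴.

T ≈ 268 K

Steady state: internal power = radiated power, P = εσA T⁴.
Radiating area A = 4πr² = 7.297 m².
T⁴ = P/(εσA) = 2140/(1.0·5.67×10⁻⁸·7.297) = 5.173×10⁹ K⁴.
T = (5.173×10⁹)^(1/4).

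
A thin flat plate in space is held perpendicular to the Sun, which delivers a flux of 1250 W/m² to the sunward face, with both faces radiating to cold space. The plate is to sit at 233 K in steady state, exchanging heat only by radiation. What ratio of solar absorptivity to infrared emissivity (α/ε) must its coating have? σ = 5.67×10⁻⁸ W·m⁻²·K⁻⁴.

Balance: αS·A = εσ·2A·T⁴ ⇒ α/ε = 2σT⁴/S.
α/ε = 2·5.67×10⁻⁸·(233)⁴/1250 = 2·5.67×10⁻⁸·2.947×10⁹/1250.

α/ε ≈ 0.267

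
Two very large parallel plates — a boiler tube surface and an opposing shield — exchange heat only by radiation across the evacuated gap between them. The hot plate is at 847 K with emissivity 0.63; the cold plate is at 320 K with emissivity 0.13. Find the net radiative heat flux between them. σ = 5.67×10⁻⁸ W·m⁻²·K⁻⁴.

For two infinite grey parallel plates, q = σ(T₁⁴ − T₂⁴)/(1/ε₁ + 1/ε₂ − 1).
T₁⁴ − T₂⁴ = 5.147×10¹¹ − 1.049×10¹⁰ = 5.042×10¹¹ K⁴.
1/ε₁ + 1/ε₂ − 1 = 1.587 + 7.692 − 1 = 8.280.
q = 5.67×10⁻⁸ × 5.042×10¹¹ / 8.280.

q ≈ 3450 W/m²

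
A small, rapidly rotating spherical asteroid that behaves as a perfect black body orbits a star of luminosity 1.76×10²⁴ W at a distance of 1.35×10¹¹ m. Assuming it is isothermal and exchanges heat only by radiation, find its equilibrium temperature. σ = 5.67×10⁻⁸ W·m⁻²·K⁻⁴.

First find the stellar flux at distance d: S = L/(4πd²) = 1.76×10²⁴/(4π·(1.35×10¹¹)²) = 7.685 W/m².
For an isothermal sphere, absorbed (1−a)S·πr² = emitted σ·4πr²·T⁴, so T⁴ = (1−a)S/(4σ).
T⁴ = 1.00·7.685/(4·5.67×10⁻⁸) = 3.388×10⁷ K⁴.

T ≈ 76.3 K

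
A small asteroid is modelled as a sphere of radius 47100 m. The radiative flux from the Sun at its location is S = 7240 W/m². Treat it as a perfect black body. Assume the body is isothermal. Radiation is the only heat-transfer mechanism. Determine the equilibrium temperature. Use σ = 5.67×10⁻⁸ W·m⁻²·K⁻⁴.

T ≈ 423 K

At equilibrium, absorbed power = emitted power.
Absorbing cross-section = πr² = 6.969×10⁹ m²; emitting surface = 4πr² = 2.788×10¹⁰ m² (ratio 4).
S·A_cross = εσ·A_surf·T⁴  ⇒  T⁴ = S/(4σ).
T⁴ = 1.00·7240/(4·5.67×10⁻⁸) = 3.192×10¹⁰ K⁴.
T = (3.192×10¹⁰)^(1/4).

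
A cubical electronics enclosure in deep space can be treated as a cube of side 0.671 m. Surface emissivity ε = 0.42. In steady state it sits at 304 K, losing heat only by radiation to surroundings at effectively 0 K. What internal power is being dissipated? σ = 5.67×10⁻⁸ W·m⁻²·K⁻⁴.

Steady state: P = εσA T⁴.
A = 6L² = 2.701 m²; T⁴ = (304)⁴ = 8.541×10⁹ K⁴.
P = 0.42 × 5.67×10⁻⁸ × 2.701 × 8.541×10⁹.

P ≈ 549 W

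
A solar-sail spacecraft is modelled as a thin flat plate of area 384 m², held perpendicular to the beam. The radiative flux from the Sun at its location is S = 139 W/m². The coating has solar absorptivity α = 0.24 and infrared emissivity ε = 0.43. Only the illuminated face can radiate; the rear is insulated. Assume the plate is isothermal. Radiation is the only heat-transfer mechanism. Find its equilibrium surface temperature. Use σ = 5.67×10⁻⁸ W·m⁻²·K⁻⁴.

T ≈ 192 K

At equilibrium, absorbed power = emitted power.
Absorbing cross-section = A = 384.0 m²; emitting surface = A = 384.0 m² (ratio 1).
αS·A_cross = εσ·A_surf·T⁴  ⇒  T⁴ = αS/(ε·1σ).
T⁴ = 0.240·139/(0.43·1·5.67×10⁻⁸) = 1.368×10⁹ K⁴.
T = (1.368×10⁹)^(1/4).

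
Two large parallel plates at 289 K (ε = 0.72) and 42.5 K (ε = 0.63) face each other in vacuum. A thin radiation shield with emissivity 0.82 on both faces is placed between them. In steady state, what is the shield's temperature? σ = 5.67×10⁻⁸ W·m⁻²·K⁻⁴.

T_s ≈ 246 K

In steady state the net flux on the hot side equals that on the cold side.
σ(T₁⁴−T_s⁴)/D₁ = σ(T_s⁴−T₂⁴)/D₂, with D₁ = 1/ε₁+1/ε_s−1 = 1.608, D₂ = 1/ε_s+1/ε₂−1 = 1.807.
Solve for T_s⁴: T_s⁴ = (D₂·T₁⁴ + D₁·T₂⁴)/(D₁+D₂) = 3.692×10⁹ K⁴.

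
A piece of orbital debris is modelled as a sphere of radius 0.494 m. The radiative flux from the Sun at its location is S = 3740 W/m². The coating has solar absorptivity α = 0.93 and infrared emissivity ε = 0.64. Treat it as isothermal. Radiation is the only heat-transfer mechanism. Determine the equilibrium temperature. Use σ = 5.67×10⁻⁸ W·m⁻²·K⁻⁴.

T ≈ 393 K

At equilibrium, absorbed power = emitted power.
Absorbing cross-section = πr² = 0.7667 m²; emitting surface = 4πr² = 3.067 m² (ratio 4).
αS·A_cross = εσ·A_surf·T⁴  ⇒  T⁴ = αS/(ε·4σ).
T⁴ = 0.930·3740/(0.64·4·5.67×10⁻⁸) = 2.396×10¹⁰ K⁴.
T = (2.396×10¹⁰)^(1/4).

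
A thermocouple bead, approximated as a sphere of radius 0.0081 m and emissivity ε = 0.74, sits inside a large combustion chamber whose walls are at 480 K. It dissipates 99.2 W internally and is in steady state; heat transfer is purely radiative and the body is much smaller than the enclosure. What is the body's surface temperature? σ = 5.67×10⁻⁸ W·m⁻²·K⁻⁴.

T ≈ 1310 K

For a small grey body in a large enclosure, net radiated power = εσA(T⁴ − T_w⁴).
Steady state: P = εσA(T⁴ − T_w⁴) with A = 4πr² = 8.245×10⁻⁴ m².
T⁴ = P/(εσA) + T_w⁴ = 99.2/(0.74·5.67×10⁻⁸·8.245×10⁻⁴) + (480)⁴
    = 2.868×10¹² + 5.308×10¹⁰ = 2.921×10¹² K⁴.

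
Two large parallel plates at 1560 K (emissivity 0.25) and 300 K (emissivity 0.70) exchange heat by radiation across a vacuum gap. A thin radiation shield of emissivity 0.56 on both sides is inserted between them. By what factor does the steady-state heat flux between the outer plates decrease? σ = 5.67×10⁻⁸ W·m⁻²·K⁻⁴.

Without shield: q₀ = σΔ(T⁴)/(1/ε₁+1/ε₂−1) with denominator 4.429.
With shield the two gaps are in series; the resistances add: (1/ε₁+1/ε_s−1)+(1/ε_s+1/ε₂−1) = 4.786+2.214 = 7.000.
Heat-flux ratio q₀/q = 7.000/4.429.

factor ≈ 1.58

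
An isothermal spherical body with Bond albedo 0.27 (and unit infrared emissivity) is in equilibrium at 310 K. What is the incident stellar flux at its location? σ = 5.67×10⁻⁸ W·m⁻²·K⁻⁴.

S ≈ 2870 W/m²

(1−a)S·πr² = σ·4πr²·T⁴ ⇒ S = 4σT⁴/(1−a).
S = 4·5.67×10⁻⁸·9.235×10⁹/0.730.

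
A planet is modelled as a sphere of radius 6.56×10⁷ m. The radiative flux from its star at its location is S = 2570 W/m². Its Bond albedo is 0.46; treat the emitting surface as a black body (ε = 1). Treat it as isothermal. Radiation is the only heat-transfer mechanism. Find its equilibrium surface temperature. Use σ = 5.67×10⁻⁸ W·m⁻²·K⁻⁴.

At equilibrium, absorbed power = emitted power.
Absorbing cross-section = πr² = 1.352×10¹⁶ m²; emitting surface = 4πr² = 5.408×10¹⁶ m² (ratio 4).
(1−a)S·A_cross = εσ·A_surf·T⁴  ⇒  T⁴ = (1−a)S/(4σ).
T⁴ = 0.540·2570/(4·5.67×10⁻⁸) = 6.119×10⁹ K⁴.
T = (6.119×10⁹)^(1/4).

T ≈ 280 K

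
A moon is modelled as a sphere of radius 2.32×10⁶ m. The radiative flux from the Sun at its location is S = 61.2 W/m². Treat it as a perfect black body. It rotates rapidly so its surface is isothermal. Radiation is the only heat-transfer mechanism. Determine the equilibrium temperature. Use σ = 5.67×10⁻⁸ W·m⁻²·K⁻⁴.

At equilibrium, absorbed power = emitted power.
Absorbing cross-section = πr² = 1.691×10¹³ m²; emitting surface = 4πr² = 6.764×10¹³ m² (ratio 4).
S·A_cross = εσ·A_surf·T⁴  ⇒  T⁴ = S/(4σ).
T⁴ = 1.00·61.2/(4·5.67×10⁻⁸) = 2.698×10⁸ K⁴.
T = (2.698×10⁸)^(1/4).

T ≈ 128 K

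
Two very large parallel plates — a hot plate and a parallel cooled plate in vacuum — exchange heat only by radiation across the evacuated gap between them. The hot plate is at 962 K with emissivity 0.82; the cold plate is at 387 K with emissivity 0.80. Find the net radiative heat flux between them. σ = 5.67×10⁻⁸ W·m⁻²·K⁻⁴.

For two infinite grey parallel plates, q = σ(T₁⁴ − T₂⁴)/(1/ε₁ + 1/ε₂ − 1).
T₁⁴ − T₂⁴ = 8.564×10¹¹ − 2.243×10¹⁰ = 8.340×10¹¹ K⁴.
1/ε₁ + 1/ε₂ − 1 = 1.220 + 1.250 − 1 = 1.470.
q = 5.67×10⁻⁸ × 8.340×10¹¹ / 1.470.

q ≈ 32200 W/m²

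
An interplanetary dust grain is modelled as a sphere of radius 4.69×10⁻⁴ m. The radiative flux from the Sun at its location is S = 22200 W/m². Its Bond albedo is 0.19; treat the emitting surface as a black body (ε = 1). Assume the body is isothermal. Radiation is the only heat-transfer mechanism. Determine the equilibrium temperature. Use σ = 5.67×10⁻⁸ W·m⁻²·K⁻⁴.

T ≈ 531 K

At equilibrium, absorbed power = emitted power.
Absorbing cross-section = πr² = 6.910×10⁻⁷ m²; emitting surface = 4πr² = 2.764×10⁻⁶ m² (ratio 4).
(1−a)S·A_cross = εσ·A_surf·T⁴  ⇒  T⁴ = (1−a)S/(4σ).
T⁴ = 0.810·22200/(4·5.67×10⁻⁸) = 7.929×10¹⁰ K⁴.
T = (7.929×10¹⁰)^(1/4).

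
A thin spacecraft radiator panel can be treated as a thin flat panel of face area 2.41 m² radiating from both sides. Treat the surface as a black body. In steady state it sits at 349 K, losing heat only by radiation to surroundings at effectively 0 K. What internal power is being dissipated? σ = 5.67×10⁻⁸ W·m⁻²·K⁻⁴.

P ≈ 4050 W

Steady state: P = εσA T⁴.
A = 2·2.41 = 4.820 m²; T⁴ = (349)⁴ = 1.484×10¹⁰ K⁴.
P = 1.0 × 5.67×10⁻⁸ × 4.820 × 1.484×10¹⁰.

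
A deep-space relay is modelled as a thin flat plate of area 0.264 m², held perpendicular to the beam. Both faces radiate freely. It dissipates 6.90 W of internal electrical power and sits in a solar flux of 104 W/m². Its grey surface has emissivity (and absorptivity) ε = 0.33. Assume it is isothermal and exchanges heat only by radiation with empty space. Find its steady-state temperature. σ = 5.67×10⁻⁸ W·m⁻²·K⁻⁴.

At steady state, absorbed solar power + internal power = radiated power.
Absorbed: α·S·A_cross = 0.33·104·0.2640 = 9.060 W (cross-section A).
Total input = 9.060 + 6.90 = 15.96 W.
Radiated: εσ·A_surf·T⁴ with A_surf = 2A = 0.5280 m².
T⁴ = 15.96/(0.33·5.67×10⁻⁸·0.5280) = 1.616×10⁹ K⁴.

T ≈ 200 K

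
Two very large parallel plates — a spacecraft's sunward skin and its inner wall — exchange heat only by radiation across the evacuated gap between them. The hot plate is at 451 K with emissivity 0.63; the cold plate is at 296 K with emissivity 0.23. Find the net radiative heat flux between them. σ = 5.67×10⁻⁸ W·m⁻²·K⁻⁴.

q ≈ 387 W/m²

For two infinite grey parallel plates, q = σ(T₁⁴ − T₂⁴)/(1/ε₁ + 1/ε₂ − 1).
T₁⁴ − T₂⁴ = 4.137×10¹⁰ − 7.677×10⁹ = 3.370×10¹⁰ K⁴.
1/ε₁ + 1/ε₂ − 1 = 1.587 + 4.348 − 1 = 4.935.
q = 5.67×10⁻⁸ × 3.370×10¹⁰ / 4.935.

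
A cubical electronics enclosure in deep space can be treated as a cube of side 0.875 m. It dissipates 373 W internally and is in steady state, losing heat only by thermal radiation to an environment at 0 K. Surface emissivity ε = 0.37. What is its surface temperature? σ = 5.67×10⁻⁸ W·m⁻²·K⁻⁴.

T ≈ 249 K

Steady state: internal power = radiated power, P = εσA T⁴.
Radiating area A = 6L² = 4.594 m².
T⁴ = P/(εσA) = 373/(0.37·5.67×10⁻⁸·4.594) = 3.870×10⁹ K⁴.
T = (3.870×10⁹)^(1/4).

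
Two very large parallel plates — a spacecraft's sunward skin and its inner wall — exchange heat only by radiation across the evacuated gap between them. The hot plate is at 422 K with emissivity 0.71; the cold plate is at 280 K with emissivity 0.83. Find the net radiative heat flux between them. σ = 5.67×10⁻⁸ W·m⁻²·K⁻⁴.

q ≈ 899 W/m²

For two infinite grey parallel plates, q = σ(T₁⁴ − T₂⁴)/(1/ε₁ + 1/ε₂ − 1).
T₁⁴ − T₂⁴ = 3.171×10¹⁰ − 6.147×10⁹ = 2.557×10¹⁰ K⁴.
1/ε₁ + 1/ε₂ − 1 = 1.408 + 1.205 − 1 = 1.613.
q = 5.67×10⁻⁸ × 2.557×10¹⁰ / 1.613.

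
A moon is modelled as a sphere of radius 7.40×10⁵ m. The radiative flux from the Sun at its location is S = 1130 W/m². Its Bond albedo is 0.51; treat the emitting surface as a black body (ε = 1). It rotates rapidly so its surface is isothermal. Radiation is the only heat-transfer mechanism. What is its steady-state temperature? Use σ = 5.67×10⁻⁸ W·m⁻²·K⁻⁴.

T ≈ 222 K

At equilibrium, absorbed power = emitted power.
Absorbing cross-section = πr² = 1.720×10¹² m²; emitting surface = 4πr² = 6.881×10¹² m² (ratio 4).
(1−a)S·A_cross = εσ·A_surf·T⁴  ⇒  T⁴ = (1−a)S/(4σ).
T⁴ = 0.490·1130/(4·5.67×10⁻⁸) = 2.441×10⁹ K⁴.
T = (2.441×10⁹)^(1/4).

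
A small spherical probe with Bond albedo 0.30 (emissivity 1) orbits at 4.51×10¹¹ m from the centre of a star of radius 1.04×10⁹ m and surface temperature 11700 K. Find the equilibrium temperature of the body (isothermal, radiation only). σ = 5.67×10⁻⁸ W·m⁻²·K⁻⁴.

T ≈ 363 K

The star's surface emits σT_*⁴; at distance d the flux is S = σT_*⁴(R_*/d)².
S = 5.67×10⁻⁸·(11700)⁴·(1.04×10⁹/4.51×10¹¹)² = 5650 W/m².
For an isothermal sphere T⁴ = (1−a)S/(4σ) = 1.744×10¹⁰ K⁴.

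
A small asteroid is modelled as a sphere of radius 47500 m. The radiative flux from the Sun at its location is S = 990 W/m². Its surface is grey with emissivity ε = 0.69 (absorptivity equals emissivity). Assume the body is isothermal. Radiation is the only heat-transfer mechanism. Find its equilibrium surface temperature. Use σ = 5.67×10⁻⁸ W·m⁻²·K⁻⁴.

T ≈ 257 K

At equilibrium, absorbed power = emitted power.
Absorbing cross-section = πr² = 7.088×10⁹ m²; emitting surface = 4πr² = 2.835×10¹⁰ m² (ratio 4).
εS·A_cross = εσ·A_surf·T⁴  ⇒  T⁴ = S/(4σ)   (ε cancels).
T⁴ = 990/(4·5.67×10⁻⁸) = 4.365×10⁹ K⁴.
T = (4.365×10⁹)^(1/4).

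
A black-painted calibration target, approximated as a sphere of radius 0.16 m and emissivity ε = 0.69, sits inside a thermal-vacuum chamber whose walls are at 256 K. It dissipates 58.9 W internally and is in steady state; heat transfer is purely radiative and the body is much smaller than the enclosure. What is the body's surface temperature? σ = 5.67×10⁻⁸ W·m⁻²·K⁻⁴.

For a small grey body in a large enclosure, net radiated power = εσA(T⁴ − T_w⁴).
Steady state: P = εσA(T⁴ − T_w⁴) with A = 4πr² = 0.3217 m².
T⁴ = P/(εσA) + T_w⁴ = 58.9/(0.69·5.67×10⁻⁸·0.3217) + (256)⁴
    = 4.680×10⁹ + 4.295×10⁹ = 8.975×10⁹ K⁴.

T ≈ 308 K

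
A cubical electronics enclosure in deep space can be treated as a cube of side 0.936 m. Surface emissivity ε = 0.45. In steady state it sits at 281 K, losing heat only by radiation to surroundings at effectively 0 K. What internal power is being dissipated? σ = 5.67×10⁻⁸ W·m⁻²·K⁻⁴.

Steady state: P = εσA T⁴.
A = 6L² = 5.257 m²; T⁴ = (281)⁴ = 6.235×10⁹ K⁴.
P = 0.45 × 5.67×10⁻⁸ × 5.257 × 6.235×10⁹.

P ≈ 836 W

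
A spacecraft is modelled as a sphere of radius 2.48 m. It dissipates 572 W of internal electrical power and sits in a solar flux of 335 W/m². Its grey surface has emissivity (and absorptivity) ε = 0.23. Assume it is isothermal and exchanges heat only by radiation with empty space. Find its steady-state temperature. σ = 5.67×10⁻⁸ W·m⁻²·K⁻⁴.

T ≈ 213 K

At steady state, absorbed solar power + internal power = radiated power.
Absorbed: α·S·A_cross = 0.23·335·19.32 = 1489 W (cross-section πr²).
Total input = 1489 + 572 = 2061 W.
Radiated: εσ·A_surf·T⁴ with A_surf = 4πr² = 77.29 m².
T⁴ = 2061/(0.23·5.67×10⁻⁸·77.29) = 2.045×10⁹ K⁴.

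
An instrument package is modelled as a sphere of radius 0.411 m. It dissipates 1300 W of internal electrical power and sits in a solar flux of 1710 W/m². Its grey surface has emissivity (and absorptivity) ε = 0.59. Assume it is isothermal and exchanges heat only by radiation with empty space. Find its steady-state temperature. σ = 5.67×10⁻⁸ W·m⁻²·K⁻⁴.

T ≈ 401 K

At steady state, absorbed solar power + internal power = radiated power.
Absorbed: α·S·A_cross = 0.59·1710·0.5307 = 535.4 W (cross-section πr²).
Total input = 535.4 + 1300 = 1835 W.
Radiated: εσ·A_surf·T⁴ with A_surf = 4πr² = 2.123 m².
T⁴ = 1835/(0.59·5.67×10⁻⁸·2.123) = 2.585×10¹⁰ K⁴.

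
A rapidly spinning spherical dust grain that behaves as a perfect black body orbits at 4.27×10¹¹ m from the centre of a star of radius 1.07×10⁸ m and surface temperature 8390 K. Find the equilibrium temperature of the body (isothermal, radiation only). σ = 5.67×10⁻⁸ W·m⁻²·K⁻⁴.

The star's surface emits σT_*⁴; at distance d the flux is S = σT_*⁴(R_*/d)².
S = 5.67×10⁻⁸·(8390)⁴·(1.07×10⁸/4.27×10¹¹)² = 17.64 W/m².
For an isothermal sphere T⁴ = (1−a)S/(4σ) = 7.779×10⁷ K⁴.

T ≈ 93.9 K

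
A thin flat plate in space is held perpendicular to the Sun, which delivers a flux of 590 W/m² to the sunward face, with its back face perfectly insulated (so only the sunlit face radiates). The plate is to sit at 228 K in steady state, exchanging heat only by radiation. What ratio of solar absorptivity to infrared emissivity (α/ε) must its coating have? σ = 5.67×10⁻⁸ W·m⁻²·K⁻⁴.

α/ε ≈ 0.260

Balance: αS·A = εσ·1A·T⁴ ⇒ α/ε = σT⁴/S.
α/ε = 5.67×10⁻⁸·(228)⁴/590 = 5.67×10⁻⁸·2.702×10⁹/590.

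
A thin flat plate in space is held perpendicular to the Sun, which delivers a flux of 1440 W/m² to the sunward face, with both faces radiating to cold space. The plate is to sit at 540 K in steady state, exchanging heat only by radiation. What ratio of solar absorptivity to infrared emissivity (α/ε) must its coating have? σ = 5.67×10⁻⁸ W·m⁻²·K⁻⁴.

α/ε ≈ 6.70

Balance: αS·A = εσ·2A·T⁴ ⇒ α/ε = 2σT⁴/S.
α/ε = 2·5.67×10⁻⁸·(540)⁴/1440 = 2·5.67×10⁻⁸·8.503×10¹⁰/1440.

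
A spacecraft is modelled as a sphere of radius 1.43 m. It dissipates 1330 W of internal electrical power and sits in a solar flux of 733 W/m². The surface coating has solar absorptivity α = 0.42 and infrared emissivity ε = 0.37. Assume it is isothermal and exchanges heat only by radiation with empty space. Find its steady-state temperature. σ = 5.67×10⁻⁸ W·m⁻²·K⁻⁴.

T ≈ 280 K

At steady state, absorbed solar power + internal power = radiated power.
Absorbed: α·S·A_cross = 0.42·733·6.424 = 1978 W (cross-section πr²).
Total input = 1978 + 1330 = 3308 W.
Radiated: εσ·A_surf·T⁴ with A_surf = 4πr² = 25.70 m².
T⁴ = 3308/(0.37·5.67×10⁻⁸·25.70) = 6.136×10⁹ K⁴.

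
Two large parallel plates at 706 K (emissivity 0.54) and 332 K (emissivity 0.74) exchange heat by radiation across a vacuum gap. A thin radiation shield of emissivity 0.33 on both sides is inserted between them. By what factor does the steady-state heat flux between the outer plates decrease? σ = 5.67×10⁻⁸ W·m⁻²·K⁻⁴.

Without shield: q₀ = σΔ(T⁴)/(1/ε₁+1/ε₂−1) with denominator 2.203.
With shield the two gaps are in series; the resistances add: (1/ε₁+1/ε_s−1)+(1/ε_s+1/ε₂−1) = 3.882+3.382 = 7.264.
Heat-flux ratio q₀/q = 7.264/2.203.

factor ≈ 3.30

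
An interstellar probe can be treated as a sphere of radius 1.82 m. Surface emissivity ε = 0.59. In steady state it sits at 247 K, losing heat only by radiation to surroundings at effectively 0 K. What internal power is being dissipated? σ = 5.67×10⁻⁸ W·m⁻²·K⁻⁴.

P ≈ 5180 W

Steady state: P = εσA T⁴.
A = 4πr² = 41.62 m²; T⁴ = (247)⁴ = 3.722×10⁹ K⁴.
P = 0.59 × 5.67×10⁻⁸ × 41.62 × 3.722×10⁹.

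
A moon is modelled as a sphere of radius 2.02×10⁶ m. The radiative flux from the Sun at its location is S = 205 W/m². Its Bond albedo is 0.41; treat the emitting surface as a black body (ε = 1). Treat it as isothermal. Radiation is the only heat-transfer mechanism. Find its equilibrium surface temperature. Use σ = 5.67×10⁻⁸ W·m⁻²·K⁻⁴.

At equilibrium, absorbed power = emitted power.
Absorbing cross-section = πr² = 1.282×10¹³ m²; emitting surface = 4πr² = 5.128×10¹³ m² (ratio 4).
(1−a)S·A_cross = εσ·A_surf·T⁴  ⇒  T⁴ = (1−a)S/(4σ).
T⁴ = 0.590·205/(4·5.67×10⁻⁸) = 5.333×10⁸ K⁴.
T = (5.333×10⁸)^(1/4).

T ≈ 152 K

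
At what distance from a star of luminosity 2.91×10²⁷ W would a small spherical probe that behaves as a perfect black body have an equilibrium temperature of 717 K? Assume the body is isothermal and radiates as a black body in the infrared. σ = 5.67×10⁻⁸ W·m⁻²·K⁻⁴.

For an isothermal black-emitting sphere, (1−a)S·πr² = σ·4πr²·T⁴ ⇒ S = 4σT⁴/(1−a).
S = 4·5.67×10⁻⁸·(717)⁴/1.00 = 59940 W/m².
Flux falls as S = L/(4πd²), so d = √(L/(4πS)) = √(2.91×10²⁷/(4π·59940)).

d ≈ 6.22×10¹⁰ m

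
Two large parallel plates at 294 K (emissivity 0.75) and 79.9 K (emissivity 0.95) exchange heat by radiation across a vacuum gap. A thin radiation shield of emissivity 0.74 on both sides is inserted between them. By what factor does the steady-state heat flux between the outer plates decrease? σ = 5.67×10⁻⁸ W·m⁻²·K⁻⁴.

factor ≈ 2.23

Without shield: q₀ = σΔ(T⁴)/(1/ε₁+1/ε₂−1) with denominator 1.386.
With shield the two gaps are in series; the resistances add: (1/ε₁+1/ε_s−1)+(1/ε_s+1/ε₂−1) = 1.685+1.404 = 3.089.
Heat-flux ratio q₀/q = 3.089/1.386.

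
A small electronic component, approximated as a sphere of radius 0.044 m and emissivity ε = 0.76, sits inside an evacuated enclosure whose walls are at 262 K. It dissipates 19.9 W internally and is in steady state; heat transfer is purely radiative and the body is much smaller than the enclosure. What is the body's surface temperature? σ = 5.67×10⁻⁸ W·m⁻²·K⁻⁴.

For a small grey body in a large enclosure, net radiated power = εσA(T⁴ − T_w⁴).
Steady state: P = εσA(T⁴ − T_w⁴) with A = 4πr² = 0.02433 m².
T⁴ = P/(εσA) + T_w⁴ = 19.9/(0.76·5.67×10⁻⁸·0.02433) + (262)⁴
    = 1.898×10¹⁰ + 4.712×10⁹ = 2.369×10¹⁰ K⁴.

T ≈ 392 K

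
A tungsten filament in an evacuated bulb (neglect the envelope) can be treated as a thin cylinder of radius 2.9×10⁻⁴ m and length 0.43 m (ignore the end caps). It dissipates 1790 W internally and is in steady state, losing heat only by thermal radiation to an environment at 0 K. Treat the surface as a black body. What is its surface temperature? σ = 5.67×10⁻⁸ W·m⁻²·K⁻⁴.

T ≈ 2520 K

Steady state: internal power = radiated power, P = εσA T⁴.
Radiating area A = 2πrL = 7.835×10⁻⁴ m².
T⁴ = P/(εσA) = 1790/(1.0·5.67×10⁻⁸·7.835×10⁻⁴) = 4.029×10¹³ K⁴.
T = (4.029×10¹³)^(1/4).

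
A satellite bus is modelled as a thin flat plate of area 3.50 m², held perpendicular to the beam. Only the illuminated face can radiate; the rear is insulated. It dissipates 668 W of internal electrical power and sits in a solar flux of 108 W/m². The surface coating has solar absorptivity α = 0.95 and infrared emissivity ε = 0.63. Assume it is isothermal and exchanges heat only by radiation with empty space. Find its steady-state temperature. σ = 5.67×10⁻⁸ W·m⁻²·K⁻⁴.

T ≈ 301 K

At steady state, absorbed solar power + internal power = radiated power.
Absorbed: α·S·A_cross = 0.95·108·3.500 = 359.1 W (cross-section A).
Total input = 359.1 + 668 = 1027 W.
Radiated: εσ·A_surf·T⁴ with A_surf = A = 3.500 m².
T⁴ = 1027/(0.63·5.67×10⁻⁸·3.500) = 8.215×10⁹ K⁴.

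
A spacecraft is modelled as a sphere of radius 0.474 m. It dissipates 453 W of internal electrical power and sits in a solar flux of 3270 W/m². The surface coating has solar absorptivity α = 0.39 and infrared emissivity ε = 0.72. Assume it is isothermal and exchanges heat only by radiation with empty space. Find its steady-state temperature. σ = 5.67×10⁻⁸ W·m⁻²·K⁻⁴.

At steady state, absorbed solar power + internal power = radiated power.
Absorbed: α·S·A_cross = 0.39·3270·0.7058 = 900.2 W (cross-section πr²).
Total input = 900.2 + 453 = 1353 W.
Radiated: εσ·A_surf·T⁴ with A_surf = 4πr² = 2.823 m².
T⁴ = 1353/(0.72·5.67×10⁻⁸·2.823) = 1.174×10¹⁰ K⁴.

T ≈ 329 K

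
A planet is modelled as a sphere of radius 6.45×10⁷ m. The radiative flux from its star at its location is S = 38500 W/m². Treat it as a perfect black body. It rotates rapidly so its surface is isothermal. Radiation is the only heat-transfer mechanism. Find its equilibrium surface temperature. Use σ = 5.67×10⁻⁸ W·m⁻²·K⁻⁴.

T ≈ 642 K

At equilibrium, absorbed power = emitted power.
Absorbing cross-section = πr² = 1.307×10¹⁶ m²; emitting surface = 4πr² = 5.228×10¹⁶ m² (ratio 4).
S·A_cross = εσ·A_surf·T⁴  ⇒  T⁴ = S/(4σ).
T⁴ = 1.00·38500/(4·5.67×10⁻⁸) = 1.698×10¹¹ K⁴.
T = (1.698×10¹¹)^(1/4).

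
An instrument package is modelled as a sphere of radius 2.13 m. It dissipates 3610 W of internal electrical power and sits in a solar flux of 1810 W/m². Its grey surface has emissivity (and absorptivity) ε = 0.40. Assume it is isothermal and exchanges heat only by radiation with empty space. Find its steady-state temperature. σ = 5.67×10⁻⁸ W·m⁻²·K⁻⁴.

T ≈ 322 K

At steady state, absorbed solar power + internal power = radiated power.
Absorbed: α·S·A_cross = 0.40·1810·14.25 = 10320 W (cross-section πr²).
Total input = 10320 + 3610 = 13930 W.
Radiated: εσ·A_surf·T⁴ with A_surf = 4πr² = 57.01 m².
T⁴ = 13930/(0.40·5.67×10⁻⁸·57.01) = 1.077×10¹⁰ K⁴.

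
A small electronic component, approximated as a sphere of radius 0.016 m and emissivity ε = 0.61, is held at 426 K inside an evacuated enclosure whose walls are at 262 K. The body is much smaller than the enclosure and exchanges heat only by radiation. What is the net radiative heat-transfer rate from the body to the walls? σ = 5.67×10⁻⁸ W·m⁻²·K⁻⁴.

P_net ≈ 3.14 W

For a small grey body in a large enclosure: P_net = εσA(T_body⁴ − T_wall⁴).
A = 4πr² = 0.003217 m²; T_body⁴ − T_wall⁴ = 3.293×10¹⁰ − 4.712×10⁹ = 2.822×10¹⁰ K⁴.
|P_net| = 0.61·5.67×10⁻⁸·0.003217·2.822×10¹⁰.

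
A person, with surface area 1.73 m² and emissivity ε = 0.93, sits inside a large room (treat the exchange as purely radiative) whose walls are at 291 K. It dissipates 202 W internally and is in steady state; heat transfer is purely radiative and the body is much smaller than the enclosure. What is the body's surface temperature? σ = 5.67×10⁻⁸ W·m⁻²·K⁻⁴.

T ≈ 311 K

For a small grey body in a large enclosure, net radiated power = εσA(T⁴ − T_w⁴).
Steady state: P = εσA(T⁴ − T_w⁴) with A = 1.73 m².
T⁴ = P/(εσA) + T_w⁴ = 202/(0.93·5.67×10⁻⁸·1.730) + (291)⁴
    = 2.214×10⁹ + 7.171×10⁹ = 9.385×10⁹ K⁴.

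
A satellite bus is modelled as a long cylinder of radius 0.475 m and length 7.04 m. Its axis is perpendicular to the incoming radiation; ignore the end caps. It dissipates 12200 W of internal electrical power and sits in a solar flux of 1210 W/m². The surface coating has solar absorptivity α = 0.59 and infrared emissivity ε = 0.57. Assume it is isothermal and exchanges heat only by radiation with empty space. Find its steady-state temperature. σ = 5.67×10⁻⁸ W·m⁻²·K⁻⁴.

T ≈ 398 K

At steady state, absorbed solar power + internal power = radiated power.
Absorbed: α·S·A_cross = 0.59·1210·6.688 = 4775 W (cross-section 2rL).
Total input = 4775 + 12200 = 16970 W.
Radiated: εσ·A_surf·T⁴ with A_surf = 2πrL = 21.01 m².
T⁴ = 16970/(0.57·5.67×10⁻⁸·21.01) = 2.500×10¹⁰ K⁴.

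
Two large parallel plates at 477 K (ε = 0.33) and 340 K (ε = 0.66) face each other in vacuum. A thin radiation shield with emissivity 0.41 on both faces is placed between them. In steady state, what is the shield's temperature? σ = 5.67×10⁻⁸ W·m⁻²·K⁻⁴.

In steady state the net flux on the hot side equals that on the cold side.
σ(T₁⁴−T_s⁴)/D₁ = σ(T_s⁴−T₂⁴)/D₂, with D₁ = 1/ε₁+1/ε_s−1 = 4.469, D₂ = 1/ε_s+1/ε₂−1 = 2.954.
Solve for T_s⁴: T_s⁴ = (D₂·T₁⁴ + D₁·T₂⁴)/(D₁+D₂) = 2.865×10¹⁰ K⁴.

T_s ≈ 411 K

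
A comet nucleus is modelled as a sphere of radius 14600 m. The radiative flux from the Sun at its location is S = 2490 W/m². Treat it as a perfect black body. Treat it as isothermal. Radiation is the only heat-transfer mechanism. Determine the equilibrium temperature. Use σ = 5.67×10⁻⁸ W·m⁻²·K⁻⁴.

T ≈ 324 K

At equilibrium, absorbed power = emitted power.
Absorbing cross-section = πr² = 6.697×10⁸ m²; emitting surface = 4πr² = 2.679×10⁹ m² (ratio 4).
S·A_cross = εσ·A_surf·T⁴  ⇒  T⁴ = S/(4σ).
T⁴ = 1.00·2490/(4·5.67×10⁻⁸) = 1.098×10¹⁰ K⁴.
T = (1.098×10¹⁰)^(1/4).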